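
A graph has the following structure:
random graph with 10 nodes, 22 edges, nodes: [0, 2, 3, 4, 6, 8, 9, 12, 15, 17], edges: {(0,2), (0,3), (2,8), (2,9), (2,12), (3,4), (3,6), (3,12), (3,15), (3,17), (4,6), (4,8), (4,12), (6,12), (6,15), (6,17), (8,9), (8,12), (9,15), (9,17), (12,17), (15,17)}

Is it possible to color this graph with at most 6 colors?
Yes, G is 6-colorable

A valid 6-coloring: color 1: [3, 9]; color 2: [0, 12, 15]; color 3: [2, 4, 17]; color 4: [6, 8].
(χ(G) = 4 ≤ 6.)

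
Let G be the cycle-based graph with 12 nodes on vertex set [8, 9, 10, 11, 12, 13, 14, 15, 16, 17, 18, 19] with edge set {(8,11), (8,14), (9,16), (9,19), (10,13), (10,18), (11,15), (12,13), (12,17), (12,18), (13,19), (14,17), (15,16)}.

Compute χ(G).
Clique number ω(G) = 2 (lower bound: χ ≥ ω).
The graph is bipartite (no odd cycle), so 2 colors suffice: χ(G) = 2.
A valid 2-coloring: color 1: [8, 9, 13, 15, 17, 18]; color 2: [10, 11, 12, 14, 16, 19].

χ(G) = 2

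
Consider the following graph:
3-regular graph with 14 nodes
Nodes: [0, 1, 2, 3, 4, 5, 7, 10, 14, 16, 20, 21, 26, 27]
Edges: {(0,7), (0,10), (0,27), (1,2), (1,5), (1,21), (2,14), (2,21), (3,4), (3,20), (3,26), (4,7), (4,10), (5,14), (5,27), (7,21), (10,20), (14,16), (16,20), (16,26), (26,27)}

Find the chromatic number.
Clique number ω(G) = 3 (lower bound: χ ≥ ω).
The clique on [1, 2, 21] has size 3, forcing χ ≥ 3, and the coloring below uses 3 colors, so χ(G) = 3.
A valid 3-coloring: color 1: [0, 4, 5, 16, 21]; color 2: [1, 3, 7, 10, 14, 27]; color 3: [2, 20, 26].

χ(G) = 3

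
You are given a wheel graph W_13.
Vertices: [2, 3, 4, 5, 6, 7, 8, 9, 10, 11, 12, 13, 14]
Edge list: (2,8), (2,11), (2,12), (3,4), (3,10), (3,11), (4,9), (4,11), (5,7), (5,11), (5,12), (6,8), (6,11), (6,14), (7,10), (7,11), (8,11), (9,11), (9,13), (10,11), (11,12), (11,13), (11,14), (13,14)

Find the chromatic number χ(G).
Clique number ω(G) = 3 (lower bound: χ ≥ ω).
The clique on [2, 8, 11] has size 3, forcing χ ≥ 3, and the coloring below uses 3 colors, so χ(G) = 3.
A valid 3-coloring: color 1: [11]; color 2: [2, 4, 5, 6, 10, 13]; color 3: [3, 7, 8, 9, 12, 14].

χ(G) = 3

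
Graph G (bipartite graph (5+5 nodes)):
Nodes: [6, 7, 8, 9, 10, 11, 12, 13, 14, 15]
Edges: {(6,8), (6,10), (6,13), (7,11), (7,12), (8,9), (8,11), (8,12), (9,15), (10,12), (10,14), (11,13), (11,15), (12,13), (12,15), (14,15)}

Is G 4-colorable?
A valid 4-coloring: color 1: [6, 9, 11, 12, 14]; color 2: [7, 8, 10, 13, 15].
(χ(G) = 2 ≤ 4.)

Yes, G is 4-colorable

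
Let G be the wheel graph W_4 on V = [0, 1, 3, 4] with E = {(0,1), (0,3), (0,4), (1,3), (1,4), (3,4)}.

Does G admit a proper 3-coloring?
The clique on vertices [0, 1, 3, 4] has size 4 > 3, so it alone needs 4 colors.

No, G is not 3-colorable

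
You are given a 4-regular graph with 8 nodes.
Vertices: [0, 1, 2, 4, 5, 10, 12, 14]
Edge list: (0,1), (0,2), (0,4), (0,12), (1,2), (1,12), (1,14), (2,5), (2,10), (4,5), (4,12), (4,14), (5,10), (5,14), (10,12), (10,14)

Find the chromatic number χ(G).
Clique number ω(G) = 3 (lower bound: χ ≥ ω).
The clique on [0, 1, 2] has size 3, forcing χ ≥ 3, and the coloring below uses 3 colors, so χ(G) = 3.
A valid 3-coloring: color 1: [2, 12, 14]; color 2: [1, 4, 10]; color 3: [0, 5].

χ(G) = 3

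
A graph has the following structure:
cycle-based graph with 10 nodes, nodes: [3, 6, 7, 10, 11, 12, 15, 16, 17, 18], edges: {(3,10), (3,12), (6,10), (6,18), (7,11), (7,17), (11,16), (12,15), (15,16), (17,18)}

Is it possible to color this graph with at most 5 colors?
A valid 5-coloring: color 1: [3, 6, 11, 15, 17]; color 2: [7, 10, 12, 16, 18].
(χ(G) = 2 ≤ 5.)

Yes, G is 5-colorable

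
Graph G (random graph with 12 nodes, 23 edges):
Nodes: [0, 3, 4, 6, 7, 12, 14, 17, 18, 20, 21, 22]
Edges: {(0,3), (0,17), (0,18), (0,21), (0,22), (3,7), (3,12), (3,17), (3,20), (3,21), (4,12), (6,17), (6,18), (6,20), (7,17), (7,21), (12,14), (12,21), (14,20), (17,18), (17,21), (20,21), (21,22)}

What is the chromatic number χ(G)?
χ(G) = 4

Clique number ω(G) = 4 (lower bound: χ ≥ ω).
The clique on [0, 3, 17, 21] has size 4, forcing χ ≥ 4, and the coloring below uses 4 colors, so χ(G) = 4.
A valid 4-coloring: color 1: [4, 14, 18, 21]; color 2: [3, 6, 22]; color 3: [12, 17, 20]; color 4: [0, 7].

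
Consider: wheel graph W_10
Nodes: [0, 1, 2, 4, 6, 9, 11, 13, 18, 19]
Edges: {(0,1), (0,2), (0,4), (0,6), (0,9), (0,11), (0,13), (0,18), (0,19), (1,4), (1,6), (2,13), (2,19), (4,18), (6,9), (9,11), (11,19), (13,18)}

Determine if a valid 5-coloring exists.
Yes, G is 5-colorable

A valid 5-coloring: color 1: [0]; color 2: [1, 9, 18, 19]; color 3: [4, 6, 11, 13]; color 4: [2].
(χ(G) = 4 ≤ 5.)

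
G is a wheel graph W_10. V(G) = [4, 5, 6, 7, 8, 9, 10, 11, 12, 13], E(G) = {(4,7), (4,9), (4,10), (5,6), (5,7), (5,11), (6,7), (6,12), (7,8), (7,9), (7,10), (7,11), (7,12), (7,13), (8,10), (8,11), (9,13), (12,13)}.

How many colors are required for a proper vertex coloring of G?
χ(G) = 4

Clique number ω(G) = 3 (lower bound: χ ≥ ω).
Odd cycle [5, 11, 8, 10, 4, 9, 13, 12, 6] needs 3 colors (χ ≥ 3).
Vertex 7 is adjacent to every vertex of [4, 5, 6, 8, 9, 10, 11, 12, 13], which already need 3 colors among themselves, so 7 needs a new color (χ ≥ 4).
The coloring below uses 4 colors, so χ(G) = 4.
A valid 4-coloring: color 1: [7]; color 2: [4, 5, 8, 12]; color 3: [6, 9, 10, 11]; color 4: [13].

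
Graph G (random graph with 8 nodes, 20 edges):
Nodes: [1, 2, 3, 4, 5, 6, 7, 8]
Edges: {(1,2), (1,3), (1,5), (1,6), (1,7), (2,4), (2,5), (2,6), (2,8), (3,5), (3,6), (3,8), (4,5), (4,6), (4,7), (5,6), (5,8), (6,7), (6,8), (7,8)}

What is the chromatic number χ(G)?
χ(G) = 4

Clique number ω(G) = 4 (lower bound: χ ≥ ω).
The clique on [2, 5, 6, 8] has size 4, forcing χ ≥ 4, and the coloring below uses 4 colors, so χ(G) = 4.
A valid 4-coloring: color 1: [6]; color 2: [5, 7]; color 3: [2, 3]; color 4: [1, 4, 8].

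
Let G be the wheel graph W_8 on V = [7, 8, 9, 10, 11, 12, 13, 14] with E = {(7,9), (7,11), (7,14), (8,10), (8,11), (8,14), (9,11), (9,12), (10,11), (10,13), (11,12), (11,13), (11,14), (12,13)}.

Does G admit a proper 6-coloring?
A valid 6-coloring: color 1: [11]; color 2: [9, 10, 14]; color 3: [7, 8, 12]; color 4: [13].
(χ(G) = 4 ≤ 6.)

Yes, G is 6-colorable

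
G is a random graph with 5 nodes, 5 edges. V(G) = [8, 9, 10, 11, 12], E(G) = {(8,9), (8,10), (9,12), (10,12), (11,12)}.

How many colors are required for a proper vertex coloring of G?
χ(G) = 2

Clique number ω(G) = 2 (lower bound: χ ≥ ω).
The graph is bipartite (no odd cycle), so 2 colors suffice: χ(G) = 2.
A valid 2-coloring: color 1: [8, 12]; color 2: [9, 10, 11].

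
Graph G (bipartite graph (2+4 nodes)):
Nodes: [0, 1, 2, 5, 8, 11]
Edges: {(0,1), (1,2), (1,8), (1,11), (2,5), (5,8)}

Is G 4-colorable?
Yes, G is 4-colorable

A valid 4-coloring: color 1: [1, 5]; color 2: [0, 2, 8, 11].
(χ(G) = 2 ≤ 4.)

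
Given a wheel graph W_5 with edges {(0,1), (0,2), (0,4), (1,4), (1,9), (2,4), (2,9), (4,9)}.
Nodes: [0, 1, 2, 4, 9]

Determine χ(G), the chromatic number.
Clique number ω(G) = 3 (lower bound: χ ≥ ω).
The clique on [0, 1, 4] has size 3, forcing χ ≥ 3, and the coloring below uses 3 colors, so χ(G) = 3.
A valid 3-coloring: color 1: [4]; color 2: [0, 9]; color 3: [1, 2].

χ(G) = 3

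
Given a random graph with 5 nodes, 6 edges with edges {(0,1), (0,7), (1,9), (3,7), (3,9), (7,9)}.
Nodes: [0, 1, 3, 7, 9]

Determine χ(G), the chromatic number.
χ(G) = 3

Clique number ω(G) = 3 (lower bound: χ ≥ ω).
The clique on [3, 7, 9] has size 3, forcing χ ≥ 3, and the coloring below uses 3 colors, so χ(G) = 3.
A valid 3-coloring: color 1: [1, 7]; color 2: [0, 9]; color 3: [3].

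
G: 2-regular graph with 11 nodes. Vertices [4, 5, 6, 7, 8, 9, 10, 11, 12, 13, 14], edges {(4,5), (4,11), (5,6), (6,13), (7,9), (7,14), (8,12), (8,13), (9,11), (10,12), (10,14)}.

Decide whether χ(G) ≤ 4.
A valid 4-coloring: color 1: [4, 6, 9, 12, 14]; color 2: [5, 7, 10, 11, 13]; color 3: [8].
(χ(G) = 3 ≤ 4.)

Yes, G is 4-colorable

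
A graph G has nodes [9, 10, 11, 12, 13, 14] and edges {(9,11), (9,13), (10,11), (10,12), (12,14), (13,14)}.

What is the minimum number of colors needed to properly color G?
χ(G) = 2

Clique number ω(G) = 2 (lower bound: χ ≥ ω).
The graph is bipartite (no odd cycle), so 2 colors suffice: χ(G) = 2.
A valid 2-coloring: color 1: [11, 12, 13]; color 2: [9, 10, 14].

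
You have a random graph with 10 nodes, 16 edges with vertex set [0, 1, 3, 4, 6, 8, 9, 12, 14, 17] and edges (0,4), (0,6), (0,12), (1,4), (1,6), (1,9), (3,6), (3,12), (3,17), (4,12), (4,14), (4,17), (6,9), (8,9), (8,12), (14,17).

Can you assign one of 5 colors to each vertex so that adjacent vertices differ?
Yes, G is 5-colorable

A valid 5-coloring: color 1: [4, 6, 8]; color 2: [9, 12, 17]; color 3: [0, 1, 3, 14].
(χ(G) = 3 ≤ 5.)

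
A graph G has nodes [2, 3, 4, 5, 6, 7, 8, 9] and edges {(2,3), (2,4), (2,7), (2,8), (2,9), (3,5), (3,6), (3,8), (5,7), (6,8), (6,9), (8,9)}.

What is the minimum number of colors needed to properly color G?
χ(G) = 3

Clique number ω(G) = 3 (lower bound: χ ≥ ω).
The clique on [2, 8, 9] has size 3, forcing χ ≥ 3, and the coloring below uses 3 colors, so χ(G) = 3.
A valid 3-coloring: color 1: [2, 5, 6]; color 2: [3, 4, 7, 9]; color 3: [8].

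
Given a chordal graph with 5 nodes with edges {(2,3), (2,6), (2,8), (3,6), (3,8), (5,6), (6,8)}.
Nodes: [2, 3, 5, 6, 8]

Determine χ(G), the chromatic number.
χ(G) = 4

Clique number ω(G) = 4 (lower bound: χ ≥ ω).
The clique on [2, 3, 6, 8] has size 4, forcing χ ≥ 4, and the coloring below uses 4 colors, so χ(G) = 4.
A valid 4-coloring: color 1: [6]; color 2: [5, 8]; color 3: [3]; color 4: [2].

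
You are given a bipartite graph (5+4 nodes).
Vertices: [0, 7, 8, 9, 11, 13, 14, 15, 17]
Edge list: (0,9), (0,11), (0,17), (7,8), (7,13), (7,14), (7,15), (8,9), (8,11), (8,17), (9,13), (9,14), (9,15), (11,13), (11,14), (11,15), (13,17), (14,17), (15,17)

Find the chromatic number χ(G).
χ(G) = 2

Clique number ω(G) = 2 (lower bound: χ ≥ ω).
The graph is bipartite (no odd cycle), so 2 colors suffice: χ(G) = 2.
A valid 2-coloring: color 1: [7, 9, 11, 17]; color 2: [0, 8, 13, 14, 15].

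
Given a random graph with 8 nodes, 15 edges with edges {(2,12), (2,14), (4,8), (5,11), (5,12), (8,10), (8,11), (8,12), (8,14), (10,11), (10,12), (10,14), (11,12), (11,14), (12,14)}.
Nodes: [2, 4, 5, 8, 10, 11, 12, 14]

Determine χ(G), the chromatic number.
Clique number ω(G) = 5 (lower bound: χ ≥ ω).
The clique on [8, 10, 11, 12, 14] has size 5, forcing χ ≥ 5, and the coloring below uses 5 colors, so χ(G) = 5.
A valid 5-coloring: color 1: [4, 12]; color 2: [2, 11]; color 3: [5, 14]; color 4: [8]; color 5: [10].

χ(G) = 5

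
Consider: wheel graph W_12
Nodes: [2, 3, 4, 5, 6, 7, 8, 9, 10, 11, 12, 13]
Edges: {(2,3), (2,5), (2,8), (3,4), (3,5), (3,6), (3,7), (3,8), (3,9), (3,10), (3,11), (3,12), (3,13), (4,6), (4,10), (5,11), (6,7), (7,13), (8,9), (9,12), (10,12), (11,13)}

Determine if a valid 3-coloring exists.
Odd cycle [2, 8, 9, 12, 10, 4, 6, 7, 13, 11, 5] needs 3 colors (χ ≥ 3).
Vertex 3 is adjacent to every vertex of [2, 4, 5, 6, 7, 8, 9, 10, 11, 12, 13], which already need 3 colors among themselves, so 3 needs a new color (χ ≥ 4).
Hence χ(G) ≥ 4 > 3, so no proper 3-coloring exists.

No, G is not 3-colorable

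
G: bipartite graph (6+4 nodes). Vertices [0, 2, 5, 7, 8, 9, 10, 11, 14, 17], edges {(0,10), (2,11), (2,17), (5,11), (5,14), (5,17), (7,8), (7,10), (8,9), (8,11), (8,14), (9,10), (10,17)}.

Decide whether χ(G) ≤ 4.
A valid 4-coloring: color 1: [2, 5, 8, 10]; color 2: [0, 7, 9, 11, 14, 17].
(χ(G) = 2 ≤ 4.)

Yes, G is 4-colorable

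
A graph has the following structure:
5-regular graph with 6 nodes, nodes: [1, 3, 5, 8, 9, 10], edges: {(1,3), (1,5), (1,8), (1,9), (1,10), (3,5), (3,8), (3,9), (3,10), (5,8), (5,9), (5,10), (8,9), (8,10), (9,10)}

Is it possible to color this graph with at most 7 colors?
Yes, G is 7-colorable

A valid 7-coloring: color 1: [5]; color 2: [8]; color 3: [10]; color 4: [9]; color 5: [3]; color 6: [1].
(χ(G) = 6 ≤ 7.)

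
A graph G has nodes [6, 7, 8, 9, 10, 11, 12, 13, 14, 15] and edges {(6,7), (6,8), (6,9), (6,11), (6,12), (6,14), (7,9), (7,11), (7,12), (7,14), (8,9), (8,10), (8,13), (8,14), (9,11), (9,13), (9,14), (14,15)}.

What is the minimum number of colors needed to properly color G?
Clique number ω(G) = 4 (lower bound: χ ≥ ω).
The clique on [6, 8, 9, 14] has size 4, forcing χ ≥ 4, and the coloring below uses 4 colors, so χ(G) = 4.
A valid 4-coloring: color 1: [9, 10, 12, 15]; color 2: [6, 13]; color 3: [11, 14]; color 4: [7, 8].

χ(G) = 4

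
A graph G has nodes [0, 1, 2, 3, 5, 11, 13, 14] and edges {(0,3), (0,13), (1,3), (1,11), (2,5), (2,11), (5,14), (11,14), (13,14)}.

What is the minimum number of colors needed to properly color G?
Clique number ω(G) = 2 (lower bound: χ ≥ ω).
The graph is bipartite (no odd cycle), so 2 colors suffice: χ(G) = 2.
A valid 2-coloring: color 1: [0, 1, 2, 14]; color 2: [3, 5, 11, 13].

χ(G) = 2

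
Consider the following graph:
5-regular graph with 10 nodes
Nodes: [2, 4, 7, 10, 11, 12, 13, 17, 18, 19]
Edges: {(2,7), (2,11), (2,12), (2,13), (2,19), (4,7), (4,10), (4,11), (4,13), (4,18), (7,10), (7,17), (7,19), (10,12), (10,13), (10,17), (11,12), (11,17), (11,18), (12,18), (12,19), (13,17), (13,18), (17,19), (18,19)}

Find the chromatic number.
χ(G) = 4

Clique number ω(G) = 3 (lower bound: χ ≥ ω).
Suppose a proper 3-coloring c exists. The clique [2, 7, 19] takes 3 distinct colors; by symmetry let c(2) = 1, c(7) = 2, c(19) = 3.
- Vertex 12: neighbors [2, 19] already have colors [1, 3] ⇒ c(12) = 2.
- Vertex 11: neighbors [2, 12] already have colors [1, 2] ⇒ c(11) = 3.
- Vertex 4: neighbors [7, 11] already have colors [2, 3] ⇒ c(4) = 1.
- Vertex 18: neighbors [4, 12, 11] already have colors [1, 2, 3] — all 3 colors blocked. Contradiction.
The forced assignments end in a contradiction, so G has no proper 3-coloring (χ ≥ 4).
The coloring below uses 4 colors, so χ(G) = 4.
A valid 4-coloring: color 1: [11, 13, 19]; color 2: [2, 10, 18]; color 3: [4, 12, 17]; color 4: [7].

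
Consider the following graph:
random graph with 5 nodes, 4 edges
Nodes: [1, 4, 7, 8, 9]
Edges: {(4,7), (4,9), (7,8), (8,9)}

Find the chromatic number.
Clique number ω(G) = 2 (lower bound: χ ≥ ω).
The graph is bipartite (no odd cycle), so 2 colors suffice: χ(G) = 2.
A valid 2-coloring: color 1: [1, 4, 8]; color 2: [7, 9].

χ(G) = 2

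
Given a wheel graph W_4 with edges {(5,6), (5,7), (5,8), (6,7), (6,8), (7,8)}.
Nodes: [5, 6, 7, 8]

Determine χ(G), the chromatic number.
Clique number ω(G) = 4 (lower bound: χ ≥ ω).
The clique on [5, 6, 7, 8] has size 4, forcing χ ≥ 4, and the coloring below uses 4 colors, so χ(G) = 4.
A valid 4-coloring: color 1: [5]; color 2: [8]; color 3: [7]; color 4: [6].

χ(G) = 4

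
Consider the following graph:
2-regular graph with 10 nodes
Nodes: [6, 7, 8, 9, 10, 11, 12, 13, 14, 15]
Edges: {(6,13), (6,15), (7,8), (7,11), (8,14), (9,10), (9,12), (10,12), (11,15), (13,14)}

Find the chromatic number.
Clique number ω(G) = 3 (lower bound: χ ≥ ω).
The clique on [9, 10, 12] has size 3, forcing χ ≥ 3, and the coloring below uses 3 colors, so χ(G) = 3.
A valid 3-coloring: color 1: [8, 11, 12, 13]; color 2: [7, 9, 14, 15]; color 3: [6, 10].

χ(G) = 3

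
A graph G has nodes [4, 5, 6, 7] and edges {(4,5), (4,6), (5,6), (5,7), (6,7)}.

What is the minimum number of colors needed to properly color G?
Clique number ω(G) = 3 (lower bound: χ ≥ ω).
The clique on [4, 5, 6] has size 3, forcing χ ≥ 3, and the coloring below uses 3 colors, so χ(G) = 3.
A valid 3-coloring: color 1: [5]; color 2: [6]; color 3: [4, 7].

χ(G) = 3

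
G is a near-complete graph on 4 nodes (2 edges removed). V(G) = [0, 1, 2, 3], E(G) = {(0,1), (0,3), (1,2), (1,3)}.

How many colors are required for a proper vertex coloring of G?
Clique number ω(G) = 3 (lower bound: χ ≥ ω).
The clique on [0, 1, 3] has size 3, forcing χ ≥ 3, and the coloring below uses 3 colors, so χ(G) = 3.
A valid 3-coloring: color 1: [1]; color 2: [0, 2]; color 3: [3].

χ(G) = 3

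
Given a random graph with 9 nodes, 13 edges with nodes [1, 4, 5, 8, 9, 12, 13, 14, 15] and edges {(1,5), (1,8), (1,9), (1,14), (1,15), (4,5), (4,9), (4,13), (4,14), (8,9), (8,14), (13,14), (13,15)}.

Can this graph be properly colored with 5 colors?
A valid 5-coloring: color 1: [1, 4, 12]; color 2: [5, 9, 14, 15]; color 3: [8, 13].
(χ(G) = 3 ≤ 5.)

Yes, G is 5-colorable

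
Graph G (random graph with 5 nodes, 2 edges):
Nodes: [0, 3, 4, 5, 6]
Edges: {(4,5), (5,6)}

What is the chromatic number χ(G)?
χ(G) = 2

Clique number ω(G) = 2 (lower bound: χ ≥ ω).
The graph is bipartite (no odd cycle), so 2 colors suffice: χ(G) = 2.
A valid 2-coloring: color 1: [0, 3, 5]; color 2: [4, 6].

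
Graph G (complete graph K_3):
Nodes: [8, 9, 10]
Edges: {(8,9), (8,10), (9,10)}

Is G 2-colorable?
No, G is not 2-colorable

The clique on vertices [8, 9, 10] has size 3 > 2, so it alone needs 3 colors.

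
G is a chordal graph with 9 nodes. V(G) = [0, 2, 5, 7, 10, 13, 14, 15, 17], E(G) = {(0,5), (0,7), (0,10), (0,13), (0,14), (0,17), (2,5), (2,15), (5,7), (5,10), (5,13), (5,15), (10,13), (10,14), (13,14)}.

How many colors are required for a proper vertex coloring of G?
χ(G) = 4

Clique number ω(G) = 4 (lower bound: χ ≥ ω).
The clique on [0, 5, 10, 13] has size 4, forcing χ ≥ 4, and the coloring below uses 4 colors, so χ(G) = 4.
A valid 4-coloring: color 1: [5, 14, 17]; color 2: [0, 2]; color 3: [7, 13, 15]; color 4: [10].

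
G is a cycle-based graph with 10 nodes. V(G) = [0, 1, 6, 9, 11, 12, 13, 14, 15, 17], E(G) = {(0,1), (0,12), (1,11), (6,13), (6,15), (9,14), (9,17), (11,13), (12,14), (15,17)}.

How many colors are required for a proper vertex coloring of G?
χ(G) = 2

Clique number ω(G) = 2 (lower bound: χ ≥ ω).
The graph is bipartite (no odd cycle), so 2 colors suffice: χ(G) = 2.
A valid 2-coloring: color 1: [1, 9, 12, 13, 15]; color 2: [0, 6, 11, 14, 17].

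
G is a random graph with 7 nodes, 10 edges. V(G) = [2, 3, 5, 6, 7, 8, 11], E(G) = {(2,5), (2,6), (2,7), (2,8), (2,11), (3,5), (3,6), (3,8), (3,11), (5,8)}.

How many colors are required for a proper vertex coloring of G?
Clique number ω(G) = 3 (lower bound: χ ≥ ω).
The clique on [2, 5, 8] has size 3, forcing χ ≥ 3, and the coloring below uses 3 colors, so χ(G) = 3.
A valid 3-coloring: color 1: [2, 3]; color 2: [5, 6, 7, 11]; color 3: [8].

χ(G) = 3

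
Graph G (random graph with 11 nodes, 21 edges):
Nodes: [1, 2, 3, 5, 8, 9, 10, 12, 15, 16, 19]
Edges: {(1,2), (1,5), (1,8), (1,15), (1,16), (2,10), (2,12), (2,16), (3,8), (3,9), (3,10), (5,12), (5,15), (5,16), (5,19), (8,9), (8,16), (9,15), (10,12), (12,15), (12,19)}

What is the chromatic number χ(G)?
χ(G) = 4

Clique number ω(G) = 3 (lower bound: χ ≥ ω).
Suppose a proper 3-coloring c exists. The clique [1, 2, 16] takes 3 distinct colors; by symmetry let c(1) = 1, c(2) = 2, c(16) = 3.
- Vertex 5: neighbors [1, 16] already have colors [1, 3] ⇒ c(5) = 2.
- Vertex 8: neighbors [1, 16] already have colors [1, 3] ⇒ c(8) = 2.
- Vertex 15: neighbors [1, 5] already have colors [1, 2] ⇒ c(15) = 3.
- Vertex 12: neighbors [2, 15] already have colors [2, 3] ⇒ c(12) = 1.
- Vertex 9: neighbors [8, 15] already have colors [2, 3] ⇒ c(9) = 1.
- Vertex 3: neighbors [9, 8] already have colors [1, 2] ⇒ c(3) = 3.
- Vertex 10: neighbors [12, 2, 3] already have colors [1, 2, 3] — all 3 colors blocked. Contradiction.
The forced assignments end in a contradiction, so G has no proper 3-coloring (χ ≥ 4).
The coloring below uses 4 colors, so χ(G) = 4.
A valid 4-coloring: color 1: [1, 3, 12]; color 2: [2, 5, 8]; color 3: [10, 15, 16, 19]; color 4: [9].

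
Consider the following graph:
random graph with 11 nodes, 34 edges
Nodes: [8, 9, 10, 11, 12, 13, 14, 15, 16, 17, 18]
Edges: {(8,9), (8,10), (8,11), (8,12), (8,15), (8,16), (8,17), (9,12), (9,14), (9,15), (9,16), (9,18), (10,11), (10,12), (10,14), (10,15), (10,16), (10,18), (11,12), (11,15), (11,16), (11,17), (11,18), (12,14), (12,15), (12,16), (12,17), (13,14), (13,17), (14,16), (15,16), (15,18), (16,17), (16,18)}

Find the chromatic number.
χ(G) = 6

Clique number ω(G) = 6 (lower bound: χ ≥ ω).
The clique on [8, 10, 11, 12, 15, 16] has size 6, forcing χ ≥ 6, and the coloring below uses 6 colors, so χ(G) = 6.
A valid 6-coloring: color 1: [13, 16]; color 2: [12, 18]; color 3: [14, 15, 17]; color 4: [8]; color 5: [9, 10]; color 6: [11].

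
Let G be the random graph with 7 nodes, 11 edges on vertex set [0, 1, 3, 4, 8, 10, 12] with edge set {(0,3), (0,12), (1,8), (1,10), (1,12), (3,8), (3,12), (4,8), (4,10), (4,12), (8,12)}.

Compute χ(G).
χ(G) = 3

Clique number ω(G) = 3 (lower bound: χ ≥ ω).
The clique on [0, 3, 12] has size 3, forcing χ ≥ 3, and the coloring below uses 3 colors, so χ(G) = 3.
A valid 3-coloring: color 1: [10, 12]; color 2: [0, 8]; color 3: [1, 3, 4].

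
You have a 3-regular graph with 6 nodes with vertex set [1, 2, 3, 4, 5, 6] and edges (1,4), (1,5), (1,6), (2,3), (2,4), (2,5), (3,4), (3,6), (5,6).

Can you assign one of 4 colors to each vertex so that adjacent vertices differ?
Yes, G is 4-colorable

A valid 4-coloring: color 1: [4, 5]; color 2: [1, 3]; color 3: [2, 6].
(χ(G) = 3 ≤ 4.)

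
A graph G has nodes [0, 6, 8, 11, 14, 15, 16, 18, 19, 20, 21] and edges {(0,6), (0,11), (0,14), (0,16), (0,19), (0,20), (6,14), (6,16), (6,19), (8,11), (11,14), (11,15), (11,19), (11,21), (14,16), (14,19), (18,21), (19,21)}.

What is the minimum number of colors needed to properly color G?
Clique number ω(G) = 4 (lower bound: χ ≥ ω).
The clique on [0, 6, 14, 16] has size 4, forcing χ ≥ 4, and the coloring below uses 4 colors, so χ(G) = 4.
A valid 4-coloring: color 1: [0, 8, 15, 21]; color 2: [6, 11, 18, 20]; color 3: [14]; color 4: [16, 19].

χ(G) = 4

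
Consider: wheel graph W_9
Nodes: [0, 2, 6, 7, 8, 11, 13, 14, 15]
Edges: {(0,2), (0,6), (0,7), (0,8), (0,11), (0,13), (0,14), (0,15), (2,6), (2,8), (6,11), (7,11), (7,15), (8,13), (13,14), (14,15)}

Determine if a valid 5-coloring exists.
A valid 5-coloring: color 1: [0]; color 2: [2, 11, 13, 15]; color 3: [6, 7, 8, 14].
(χ(G) = 3 ≤ 5.)

Yes, G is 5-colorable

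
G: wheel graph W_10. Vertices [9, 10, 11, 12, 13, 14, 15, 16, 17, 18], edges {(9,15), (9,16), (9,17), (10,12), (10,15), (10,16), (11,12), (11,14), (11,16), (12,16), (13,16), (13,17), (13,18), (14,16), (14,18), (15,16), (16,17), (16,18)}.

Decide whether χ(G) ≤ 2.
No, G is not 2-colorable

The clique on vertices [9, 16, 17] has size 3 > 2, so it alone needs 3 colors.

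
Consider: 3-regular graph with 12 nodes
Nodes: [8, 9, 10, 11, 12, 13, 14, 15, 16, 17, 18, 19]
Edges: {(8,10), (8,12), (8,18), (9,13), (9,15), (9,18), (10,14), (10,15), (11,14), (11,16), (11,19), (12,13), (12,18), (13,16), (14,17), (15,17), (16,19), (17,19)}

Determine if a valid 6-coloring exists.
Yes, G is 6-colorable

A valid 6-coloring: color 1: [9, 10, 12, 16, 17]; color 2: [13, 14, 15, 18, 19]; color 3: [8, 11].
(χ(G) = 3 ≤ 6.)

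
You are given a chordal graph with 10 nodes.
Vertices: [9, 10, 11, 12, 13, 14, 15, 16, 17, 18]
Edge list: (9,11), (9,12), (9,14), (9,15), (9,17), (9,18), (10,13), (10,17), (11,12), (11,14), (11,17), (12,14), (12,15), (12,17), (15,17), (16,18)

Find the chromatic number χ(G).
Clique number ω(G) = 4 (lower bound: χ ≥ ω).
The clique on [9, 11, 12, 17] has size 4, forcing χ ≥ 4, and the coloring below uses 4 colors, so χ(G) = 4.
A valid 4-coloring: color 1: [9, 10, 16]; color 2: [12, 13, 18]; color 3: [14, 17]; color 4: [11, 15].

χ(G) = 4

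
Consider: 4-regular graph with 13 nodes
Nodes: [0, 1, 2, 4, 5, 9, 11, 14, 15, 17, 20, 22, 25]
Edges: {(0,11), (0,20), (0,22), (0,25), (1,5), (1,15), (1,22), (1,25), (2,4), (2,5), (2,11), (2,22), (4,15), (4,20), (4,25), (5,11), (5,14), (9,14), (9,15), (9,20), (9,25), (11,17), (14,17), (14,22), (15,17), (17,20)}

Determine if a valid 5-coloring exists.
A valid 5-coloring: color 1: [11, 15, 20, 22, 25]; color 2: [0, 1, 2, 14]; color 3: [4, 5, 9, 17].
(χ(G) = 3 ≤ 5.)

Yes, G is 5-colorable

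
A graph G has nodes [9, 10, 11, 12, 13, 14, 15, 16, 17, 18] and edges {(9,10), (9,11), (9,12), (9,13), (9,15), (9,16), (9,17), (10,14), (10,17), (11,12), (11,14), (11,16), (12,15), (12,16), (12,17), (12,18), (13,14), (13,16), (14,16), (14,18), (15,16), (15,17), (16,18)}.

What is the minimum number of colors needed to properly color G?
Clique number ω(G) = 4 (lower bound: χ ≥ ω).
The clique on [9, 11, 12, 16] has size 4, forcing χ ≥ 4, and the coloring below uses 4 colors, so χ(G) = 4.
A valid 4-coloring: color 1: [16, 17]; color 2: [9, 14]; color 3: [10, 12, 13]; color 4: [11, 15, 18].

χ(G) = 4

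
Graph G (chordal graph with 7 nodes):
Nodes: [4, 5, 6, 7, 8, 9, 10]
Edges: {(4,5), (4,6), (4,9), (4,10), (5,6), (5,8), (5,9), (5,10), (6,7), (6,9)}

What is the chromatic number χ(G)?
χ(G) = 4

Clique number ω(G) = 4 (lower bound: χ ≥ ω).
The clique on [4, 5, 6, 9] has size 4, forcing χ ≥ 4, and the coloring below uses 4 colors, so χ(G) = 4.
A valid 4-coloring: color 1: [5, 7]; color 2: [6, 8, 10]; color 3: [4]; color 4: [9].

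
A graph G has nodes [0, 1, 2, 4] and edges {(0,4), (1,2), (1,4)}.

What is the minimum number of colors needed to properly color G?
χ(G) = 2

Clique number ω(G) = 2 (lower bound: χ ≥ ω).
The graph is bipartite (no odd cycle), so 2 colors suffice: χ(G) = 2.
A valid 2-coloring: color 1: [2, 4]; color 2: [0, 1].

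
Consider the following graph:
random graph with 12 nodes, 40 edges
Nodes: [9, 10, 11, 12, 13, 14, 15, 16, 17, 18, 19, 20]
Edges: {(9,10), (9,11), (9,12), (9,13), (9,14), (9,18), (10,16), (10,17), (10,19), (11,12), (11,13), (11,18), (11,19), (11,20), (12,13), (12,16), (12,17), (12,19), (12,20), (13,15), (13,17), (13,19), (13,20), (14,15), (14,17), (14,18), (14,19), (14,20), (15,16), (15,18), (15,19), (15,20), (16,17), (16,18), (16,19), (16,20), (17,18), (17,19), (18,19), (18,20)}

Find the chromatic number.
Clique number ω(G) = 4 (lower bound: χ ≥ ω).
The clique on [9, 11, 12, 13] has size 4, forcing χ ≥ 4, and the coloring below uses 4 colors, so χ(G) = 4.
A valid 4-coloring: color 1: [9, 19, 20]; color 2: [10, 12, 18]; color 3: [11, 15, 17]; color 4: [13, 14, 16].

χ(G) = 4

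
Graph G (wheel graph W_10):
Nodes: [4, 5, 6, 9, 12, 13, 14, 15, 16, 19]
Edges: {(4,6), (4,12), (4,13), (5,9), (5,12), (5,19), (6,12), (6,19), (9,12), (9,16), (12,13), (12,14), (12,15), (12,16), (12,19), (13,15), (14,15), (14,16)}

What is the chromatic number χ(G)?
χ(G) = 4

Clique number ω(G) = 3 (lower bound: χ ≥ ω).
Odd cycle [6, 4, 13, 15, 14, 16, 9, 5, 19] needs 3 colors (χ ≥ 3).
Vertex 12 is adjacent to every vertex of [4, 5, 6, 9, 13, 14, 15, 16, 19], which already need 3 colors among themselves, so 12 needs a new color (χ ≥ 4).
The coloring below uses 4 colors, so χ(G) = 4.
A valid 4-coloring: color 1: [12]; color 2: [5, 6, 13, 14]; color 3: [4, 15, 16, 19]; color 4: [9].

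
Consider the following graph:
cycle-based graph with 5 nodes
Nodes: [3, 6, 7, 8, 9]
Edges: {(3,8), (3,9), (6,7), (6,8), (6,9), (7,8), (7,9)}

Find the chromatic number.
Clique number ω(G) = 3 (lower bound: χ ≥ ω).
The clique on [6, 7, 8] has size 3, forcing χ ≥ 3, and the coloring below uses 3 colors, so χ(G) = 3.
A valid 3-coloring: color 1: [3, 6]; color 2: [7]; color 3: [8, 9].

χ(G) = 3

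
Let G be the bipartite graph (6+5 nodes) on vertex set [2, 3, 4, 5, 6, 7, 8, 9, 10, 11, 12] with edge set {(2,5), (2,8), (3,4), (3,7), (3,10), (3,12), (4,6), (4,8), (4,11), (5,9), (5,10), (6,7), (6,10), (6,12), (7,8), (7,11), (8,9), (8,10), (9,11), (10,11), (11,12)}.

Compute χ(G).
χ(G) = 2

Clique number ω(G) = 2 (lower bound: χ ≥ ω).
The graph is bipartite (no odd cycle), so 2 colors suffice: χ(G) = 2.
A valid 2-coloring: color 1: [2, 4, 7, 9, 10, 12]; color 2: [3, 5, 6, 8, 11].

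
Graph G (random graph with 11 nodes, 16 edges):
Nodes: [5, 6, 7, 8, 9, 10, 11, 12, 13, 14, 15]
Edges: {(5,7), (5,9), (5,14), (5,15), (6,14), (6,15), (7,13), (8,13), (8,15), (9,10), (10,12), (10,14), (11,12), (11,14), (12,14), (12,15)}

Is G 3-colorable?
Yes, G is 3-colorable

A valid 3-coloring: color 1: [7, 9, 14, 15]; color 2: [5, 6, 12, 13]; color 3: [8, 10, 11].
(χ(G) = 3 ≤ 3.)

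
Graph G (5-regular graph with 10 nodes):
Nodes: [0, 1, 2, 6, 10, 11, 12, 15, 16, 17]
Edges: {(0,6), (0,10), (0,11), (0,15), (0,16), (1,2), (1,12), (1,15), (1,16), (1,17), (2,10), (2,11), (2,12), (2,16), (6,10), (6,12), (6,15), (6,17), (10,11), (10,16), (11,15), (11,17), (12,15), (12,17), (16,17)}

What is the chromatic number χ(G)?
χ(G) = 4

Clique number ω(G) = 3 (lower bound: χ ≥ ω).
Suppose a proper 3-coloring c exists. The clique [0, 6, 10] takes 3 distinct colors; by symmetry let c(0) = 1, c(6) = 2, c(10) = 3.
- Vertex 11: neighbors [0, 10] already have colors [1, 3] ⇒ c(11) = 2.
- Vertex 2: neighbors [11, 10] already have colors [2, 3] ⇒ c(2) = 1.
- Vertex 12: neighbors [2, 6] already have colors [1, 2] ⇒ c(12) = 3.
- Vertex 15: neighbors [0, 6, 12] already have colors [1, 2, 3] — all 3 colors blocked. Contradiction.
The forced assignments end in a contradiction, so G has no proper 3-coloring (χ ≥ 4).
The coloring below uses 4 colors, so χ(G) = 4.
A valid 4-coloring: color 1: [1, 6, 11]; color 2: [10, 12]; color 3: [0, 2, 17]; color 4: [15, 16].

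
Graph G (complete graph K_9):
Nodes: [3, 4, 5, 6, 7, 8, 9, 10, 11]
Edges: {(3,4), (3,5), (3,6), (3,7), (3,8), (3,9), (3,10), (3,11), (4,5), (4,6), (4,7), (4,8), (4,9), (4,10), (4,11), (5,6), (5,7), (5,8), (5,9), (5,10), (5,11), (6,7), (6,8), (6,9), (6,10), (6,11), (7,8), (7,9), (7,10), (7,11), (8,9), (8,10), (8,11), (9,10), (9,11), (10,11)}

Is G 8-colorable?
No, G is not 8-colorable

The clique on vertices [3, 4, 5, 6, 7, 8, 9, 10, 11] has size 9 > 8, so it alone needs 9 colors.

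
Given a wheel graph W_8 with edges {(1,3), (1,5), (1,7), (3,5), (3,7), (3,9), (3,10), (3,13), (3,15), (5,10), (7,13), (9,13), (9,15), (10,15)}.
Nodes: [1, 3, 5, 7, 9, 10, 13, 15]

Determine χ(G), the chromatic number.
χ(G) = 4

Clique number ω(G) = 3 (lower bound: χ ≥ ω).
Odd cycle [10, 15, 9, 13, 7, 1, 5] needs 3 colors (χ ≥ 3).
Vertex 3 is adjacent to every vertex of [1, 5, 7, 9, 10, 13, 15], which already need 3 colors among themselves, so 3 needs a new color (χ ≥ 4).
The coloring below uses 4 colors, so χ(G) = 4.
A valid 4-coloring: color 1: [3]; color 2: [1, 9, 10]; color 3: [5, 13, 15]; color 4: [7].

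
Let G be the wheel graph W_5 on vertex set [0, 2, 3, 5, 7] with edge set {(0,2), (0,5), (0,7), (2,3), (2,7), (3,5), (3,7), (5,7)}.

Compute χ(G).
χ(G) = 3

Clique number ω(G) = 3 (lower bound: χ ≥ ω).
The clique on [0, 2, 7] has size 3, forcing χ ≥ 3, and the coloring below uses 3 colors, so χ(G) = 3.
A valid 3-coloring: color 1: [7]; color 2: [0, 3]; color 3: [2, 5].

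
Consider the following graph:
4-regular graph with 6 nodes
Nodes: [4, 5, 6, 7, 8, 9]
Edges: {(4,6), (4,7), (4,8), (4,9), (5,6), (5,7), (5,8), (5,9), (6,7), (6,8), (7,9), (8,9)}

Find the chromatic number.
χ(G) = 3

Clique number ω(G) = 3 (lower bound: χ ≥ ω).
The clique on [4, 8, 9] has size 3, forcing χ ≥ 3, and the coloring below uses 3 colors, so χ(G) = 3.
A valid 3-coloring: color 1: [6, 9]; color 2: [4, 5]; color 3: [7, 8].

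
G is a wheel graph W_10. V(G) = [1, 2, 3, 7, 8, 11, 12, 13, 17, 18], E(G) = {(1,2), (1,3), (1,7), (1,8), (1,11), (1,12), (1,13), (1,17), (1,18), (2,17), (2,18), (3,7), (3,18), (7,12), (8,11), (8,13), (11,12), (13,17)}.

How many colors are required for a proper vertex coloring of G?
Clique number ω(G) = 3 (lower bound: χ ≥ ω).
Odd cycle [2, 17, 13, 8, 11, 12, 7, 3, 18] needs 3 colors (χ ≥ 3).
Vertex 1 is adjacent to every vertex of [2, 3, 7, 8, 11, 12, 13, 17, 18], which already need 3 colors among themselves, so 1 needs a new color (χ ≥ 4).
The coloring below uses 4 colors, so χ(G) = 4.
A valid 4-coloring: color 1: [1]; color 2: [2, 3, 11, 13]; color 3: [8, 12, 17, 18]; color 4: [7].

χ(G) = 4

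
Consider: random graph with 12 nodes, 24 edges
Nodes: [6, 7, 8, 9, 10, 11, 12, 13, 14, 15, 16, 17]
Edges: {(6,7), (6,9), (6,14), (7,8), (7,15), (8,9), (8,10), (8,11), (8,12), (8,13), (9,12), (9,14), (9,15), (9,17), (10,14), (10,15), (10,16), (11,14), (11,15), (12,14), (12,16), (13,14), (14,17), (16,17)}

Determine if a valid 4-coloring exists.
A valid 4-coloring: color 1: [8, 14, 15, 16]; color 2: [7, 9, 10, 11, 13]; color 3: [6, 12, 17].
(χ(G) = 3 ≤ 4.)

Yes, G is 4-colorable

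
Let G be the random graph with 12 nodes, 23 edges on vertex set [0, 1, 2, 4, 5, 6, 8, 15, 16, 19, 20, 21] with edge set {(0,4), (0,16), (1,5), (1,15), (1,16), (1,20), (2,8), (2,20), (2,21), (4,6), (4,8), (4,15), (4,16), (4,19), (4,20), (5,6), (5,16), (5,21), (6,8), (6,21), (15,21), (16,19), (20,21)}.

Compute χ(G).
Clique number ω(G) = 3 (lower bound: χ ≥ ω).
The clique on [1, 5, 16] has size 3, forcing χ ≥ 3, and the coloring below uses 3 colors, so χ(G) = 3.
A valid 3-coloring: color 1: [1, 4, 21]; color 2: [2, 6, 15, 16]; color 3: [0, 5, 8, 19, 20].

χ(G) = 3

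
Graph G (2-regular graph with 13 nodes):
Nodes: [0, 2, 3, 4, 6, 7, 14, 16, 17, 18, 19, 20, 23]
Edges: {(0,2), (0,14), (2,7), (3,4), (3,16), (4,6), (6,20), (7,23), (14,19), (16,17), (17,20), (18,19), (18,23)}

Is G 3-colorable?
Yes, G is 3-colorable

A valid 3-coloring: color 1: [2, 4, 16, 19, 20, 23]; color 2: [3, 6, 7, 14, 17, 18]; color 3: [0].
(χ(G) = 3 ≤ 3.)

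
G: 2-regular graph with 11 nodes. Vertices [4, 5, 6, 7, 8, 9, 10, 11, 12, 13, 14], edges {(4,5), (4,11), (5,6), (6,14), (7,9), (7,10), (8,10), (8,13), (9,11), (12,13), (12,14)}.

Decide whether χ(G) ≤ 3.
Yes, G is 3-colorable

A valid 3-coloring: color 1: [5, 10, 11, 13, 14]; color 2: [4, 6, 7, 8, 12]; color 3: [9].
(χ(G) = 3 ≤ 3.)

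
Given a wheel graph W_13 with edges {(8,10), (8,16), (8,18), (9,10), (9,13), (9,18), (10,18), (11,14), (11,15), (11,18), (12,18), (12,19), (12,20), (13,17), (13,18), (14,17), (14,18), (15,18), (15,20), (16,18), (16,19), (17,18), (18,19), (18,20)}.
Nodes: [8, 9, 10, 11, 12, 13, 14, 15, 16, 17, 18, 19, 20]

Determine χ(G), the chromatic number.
Clique number ω(G) = 3 (lower bound: χ ≥ ω).
The clique on [8, 16, 18] has size 3, forcing χ ≥ 3, and the coloring below uses 3 colors, so χ(G) = 3.
A valid 3-coloring: color 1: [18]; color 2: [10, 12, 13, 14, 15, 16]; color 3: [8, 9, 11, 17, 19, 20].

χ(G) = 3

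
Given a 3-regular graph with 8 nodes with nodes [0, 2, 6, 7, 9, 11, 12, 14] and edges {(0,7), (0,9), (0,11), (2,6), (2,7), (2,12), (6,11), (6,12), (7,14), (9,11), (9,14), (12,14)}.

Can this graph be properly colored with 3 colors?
Yes, G is 3-colorable

A valid 3-coloring: color 1: [7, 11, 12]; color 2: [2, 9]; color 3: [0, 6, 14].
(χ(G) = 3 ≤ 3.)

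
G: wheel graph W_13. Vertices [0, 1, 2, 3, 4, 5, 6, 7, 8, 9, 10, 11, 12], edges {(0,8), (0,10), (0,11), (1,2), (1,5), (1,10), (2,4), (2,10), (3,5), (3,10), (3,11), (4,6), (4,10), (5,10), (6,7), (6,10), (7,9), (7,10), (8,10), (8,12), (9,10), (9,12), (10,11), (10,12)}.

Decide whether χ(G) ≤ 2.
The clique on vertices [0, 8, 10] has size 3 > 2, so it alone needs 3 colors.

No, G is not 2-colorable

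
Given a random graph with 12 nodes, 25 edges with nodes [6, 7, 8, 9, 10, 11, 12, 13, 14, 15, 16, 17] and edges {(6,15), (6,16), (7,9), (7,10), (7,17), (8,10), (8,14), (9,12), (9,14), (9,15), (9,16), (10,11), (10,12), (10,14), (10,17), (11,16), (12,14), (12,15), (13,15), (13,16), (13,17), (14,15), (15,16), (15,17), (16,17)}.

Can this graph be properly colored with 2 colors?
No, G is not 2-colorable

The clique on vertices [13, 15, 16, 17] has size 4 > 2, so it alone needs 4 colors.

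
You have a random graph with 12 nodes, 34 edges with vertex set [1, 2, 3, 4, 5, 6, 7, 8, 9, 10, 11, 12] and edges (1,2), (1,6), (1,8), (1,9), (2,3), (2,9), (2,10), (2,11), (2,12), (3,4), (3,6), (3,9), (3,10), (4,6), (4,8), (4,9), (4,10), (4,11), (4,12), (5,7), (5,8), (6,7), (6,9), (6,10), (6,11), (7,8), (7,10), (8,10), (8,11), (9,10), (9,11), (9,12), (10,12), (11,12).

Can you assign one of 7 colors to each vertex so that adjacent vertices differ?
Yes, G is 7-colorable

A valid 7-coloring: color 1: [1, 5, 10, 11]; color 2: [7, 9]; color 3: [2, 4]; color 4: [6, 8, 12]; color 5: [3].
(χ(G) = 5 ≤ 7.)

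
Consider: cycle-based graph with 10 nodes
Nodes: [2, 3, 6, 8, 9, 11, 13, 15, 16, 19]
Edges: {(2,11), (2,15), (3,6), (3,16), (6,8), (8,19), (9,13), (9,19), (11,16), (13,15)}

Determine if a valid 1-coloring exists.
No, G is not 1-colorable

Edge (2,11) forces its endpoints to differ, so 1 color is not enough.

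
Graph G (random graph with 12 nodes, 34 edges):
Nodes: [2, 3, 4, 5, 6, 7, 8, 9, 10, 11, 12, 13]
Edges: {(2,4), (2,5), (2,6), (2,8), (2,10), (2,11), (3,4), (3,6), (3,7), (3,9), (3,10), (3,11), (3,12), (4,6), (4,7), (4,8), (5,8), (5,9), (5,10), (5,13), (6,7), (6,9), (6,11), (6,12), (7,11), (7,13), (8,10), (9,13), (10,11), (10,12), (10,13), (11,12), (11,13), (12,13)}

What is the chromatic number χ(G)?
χ(G) = 4

Clique number ω(G) = 4 (lower bound: χ ≥ ω).
The clique on [2, 5, 8, 10] has size 4, forcing χ ≥ 4, and the coloring below uses 4 colors, so χ(G) = 4.
A valid 4-coloring: color 1: [6, 10]; color 2: [4, 5, 11]; color 3: [2, 3, 13]; color 4: [7, 8, 9, 12].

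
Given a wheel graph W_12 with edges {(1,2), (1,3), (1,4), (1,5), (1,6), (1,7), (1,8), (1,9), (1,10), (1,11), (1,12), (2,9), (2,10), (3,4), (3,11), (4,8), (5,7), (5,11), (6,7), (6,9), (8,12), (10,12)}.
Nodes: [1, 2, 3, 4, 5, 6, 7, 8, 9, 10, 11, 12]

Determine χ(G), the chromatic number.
χ(G) = 4

Clique number ω(G) = 3 (lower bound: χ ≥ ω).
Odd cycle [3, 11, 5, 7, 6, 9, 2, 10, 12, 8, 4] needs 3 colors (χ ≥ 3).
Vertex 1 is adjacent to every vertex of [2, 3, 4, 5, 6, 7, 8, 9, 10, 11, 12], which already need 3 colors among themselves, so 1 needs a new color (χ ≥ 4).
The coloring below uses 4 colors, so χ(G) = 4.
A valid 4-coloring: color 1: [1]; color 2: [2, 3, 5, 6, 8]; color 3: [4, 7, 9, 10, 11]; color 4: [12].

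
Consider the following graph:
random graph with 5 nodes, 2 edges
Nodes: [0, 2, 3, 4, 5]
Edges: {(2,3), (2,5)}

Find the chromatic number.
χ(G) = 2

Clique number ω(G) = 2 (lower bound: χ ≥ ω).
The graph is bipartite (no odd cycle), so 2 colors suffice: χ(G) = 2.
A valid 2-coloring: color 1: [0, 2, 4]; color 2: [3, 5].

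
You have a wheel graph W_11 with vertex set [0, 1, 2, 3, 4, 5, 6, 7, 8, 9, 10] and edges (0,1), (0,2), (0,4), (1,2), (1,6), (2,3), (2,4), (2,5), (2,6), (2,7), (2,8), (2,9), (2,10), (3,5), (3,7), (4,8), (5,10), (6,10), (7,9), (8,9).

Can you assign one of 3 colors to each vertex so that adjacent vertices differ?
Yes, G is 3-colorable

A valid 3-coloring: color 1: [2]; color 2: [1, 3, 4, 9, 10]; color 3: [0, 5, 6, 7, 8].
(χ(G) = 3 ≤ 3.)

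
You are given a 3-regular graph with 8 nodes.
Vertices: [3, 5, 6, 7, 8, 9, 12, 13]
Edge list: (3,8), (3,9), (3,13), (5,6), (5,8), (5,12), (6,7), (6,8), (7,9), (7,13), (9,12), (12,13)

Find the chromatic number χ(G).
Clique number ω(G) = 3 (lower bound: χ ≥ ω).
The clique on [5, 6, 8] has size 3, forcing χ ≥ 3, and the coloring below uses 3 colors, so χ(G) = 3.
A valid 3-coloring: color 1: [3, 5, 7]; color 2: [6, 9, 13]; color 3: [8, 12].

χ(G) = 3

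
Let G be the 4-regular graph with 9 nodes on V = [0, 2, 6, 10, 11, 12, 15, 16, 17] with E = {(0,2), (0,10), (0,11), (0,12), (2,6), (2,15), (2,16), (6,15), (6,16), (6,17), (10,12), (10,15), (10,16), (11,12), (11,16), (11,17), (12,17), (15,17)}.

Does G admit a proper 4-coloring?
Yes, G is 4-colorable

A valid 4-coloring: color 1: [0, 16, 17]; color 2: [6, 10, 11]; color 3: [12, 15]; color 4: [2].
(χ(G) = 4 ≤ 4.)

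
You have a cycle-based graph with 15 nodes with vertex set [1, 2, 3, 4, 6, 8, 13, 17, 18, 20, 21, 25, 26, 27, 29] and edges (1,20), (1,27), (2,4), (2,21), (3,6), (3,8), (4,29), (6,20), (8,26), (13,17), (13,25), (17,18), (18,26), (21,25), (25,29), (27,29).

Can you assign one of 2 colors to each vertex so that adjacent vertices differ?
Odd cycle [4, 2, 21, 25, 29] needs 3 colors (χ ≥ 3).
Hence χ(G) ≥ 3 > 2, so no proper 2-coloring exists.

No, G is not 2-colorable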